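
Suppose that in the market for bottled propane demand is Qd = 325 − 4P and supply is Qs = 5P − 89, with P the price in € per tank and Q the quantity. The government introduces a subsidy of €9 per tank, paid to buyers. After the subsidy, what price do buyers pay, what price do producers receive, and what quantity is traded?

Buyers pay €41; producers receive €50; quantity = 161.

Without the subsidy, 325 − 4P = 5P − 89 gives 9P = 414, so P* = €46 and Q* = 141.
With a per-unit subsidy paid to buyers, each effectively pays P − 9, so demand becomes Qd = 325 − 4(P − 9).
New equilibrium: buyers pay €41, producers receive €50, Q = 161. (Wedge: Pb − Ps = −9.)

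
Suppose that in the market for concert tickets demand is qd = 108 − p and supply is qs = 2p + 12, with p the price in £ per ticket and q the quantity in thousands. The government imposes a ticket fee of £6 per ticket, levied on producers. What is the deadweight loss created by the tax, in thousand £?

Without the tax, 108 − p = 2p + 12 gives 3p = 96, so p* = £32 and q* = 76.
With the tax collected from producers, supply shifts: qs = 2(p − 6) + 12.
Solving gives q = 72 with buyers paying £36 and producers receiving £30 (the £6 wedge).
Quantity falls by |ΔQ| = |76 − 72| = 4.
DWL = ½ · t · |ΔQ| = ½ · 6 · 4 = £12.

Deadweight loss = £12 thousand.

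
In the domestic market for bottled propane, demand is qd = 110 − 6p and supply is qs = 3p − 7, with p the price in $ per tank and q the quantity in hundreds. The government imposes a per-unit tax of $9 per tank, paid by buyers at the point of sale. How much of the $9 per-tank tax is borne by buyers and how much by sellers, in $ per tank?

Buyers bear $3 per tank; sellers bear $6 per tank.

Before the tax: set 110 − 6p = 3p − 7 → p* = $13, q* = 32.
With the tax collected from buyers, demand (in seller-price terms) shifts: qd = 110 − 6(p + 9).
New equilibrium: buyers pay $16, sellers receive $7, q = 14. (Wedge: pb − ps = 9.)
Burden on buyers: $3; on sellers: $6. (They sum to $9.)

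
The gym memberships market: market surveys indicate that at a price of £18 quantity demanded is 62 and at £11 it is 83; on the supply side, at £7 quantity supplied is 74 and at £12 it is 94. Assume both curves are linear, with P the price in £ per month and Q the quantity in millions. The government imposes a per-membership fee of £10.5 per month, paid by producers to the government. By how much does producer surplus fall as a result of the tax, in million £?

Producer surplus falls by £346.5 million.

Demand slope: (83 − 62)/(11 − 18) = -3, so Qd = 116 − 3P.
Supply slope: (94 − 74)/(12 − 7) = 4, so Qs = 4P + 46.
Without the tax, 116 − 3P = 4P + 46 gives 7P = 70, so P* = £10 and Q* = 86.
With the tax collected from producers, supply shifts: Qs = 4(P − 10.5) + 46.
Solving gives Q = 68 with consumers paying £16 and producers receiving £5.5 (the £10.5 wedge).
ΔPS is the trapezoid between Q = 68 and Q = 86 of height £4.5: ½ · (86 + 68) · 4.5 = £346.5.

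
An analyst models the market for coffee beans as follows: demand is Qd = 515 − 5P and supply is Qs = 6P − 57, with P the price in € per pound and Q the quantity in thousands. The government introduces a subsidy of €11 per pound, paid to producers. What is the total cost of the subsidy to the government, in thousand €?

Government outlay = €3135 thousand.

Without the subsidy, 515 − 5P = 6P − 57 gives 11P = 572, so P* = €52 and Q* = 255.
With a per-unit subsidy paid to producers, each receives P + 11 per unit sold, so supply becomes Qs = 6(P + 11) − 57.
New equilibrium: consumers pay €46, producers receive €57, Q = 285. (Wedge: Pb − Ps = −11.)
Outlay = t · Q = 11 · 285 = €3135.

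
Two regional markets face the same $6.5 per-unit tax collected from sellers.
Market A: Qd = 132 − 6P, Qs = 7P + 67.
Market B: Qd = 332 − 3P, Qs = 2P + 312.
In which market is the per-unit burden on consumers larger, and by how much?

Market A: pre-tax P* = $5, Q* = 102; post-tax Q = 81; per-unit burden on consumers = $3.5.
Market B: pre-tax P* = $4, Q* = 320; post-tax Q = 312.2; per-unit burden on consumers = $2.6.
Difference: $3.5 vs $2.6 → market A is larger by $0.9.

Market A, by $0.9.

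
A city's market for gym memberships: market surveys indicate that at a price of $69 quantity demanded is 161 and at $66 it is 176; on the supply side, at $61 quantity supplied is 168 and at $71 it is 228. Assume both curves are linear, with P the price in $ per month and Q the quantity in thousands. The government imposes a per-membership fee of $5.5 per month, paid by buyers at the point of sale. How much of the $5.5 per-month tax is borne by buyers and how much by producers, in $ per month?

Demand slope: (176 − 161)/(66 − 69) = -5, so Qd = 506 − 5P.
Supply slope: (228 − 168)/(71 − 61) = 6, so Qs = 6P − 198.
Before the tax: set 506 − 5P = 6P − 198 → P* = $64, Q* = 186.
With the tax collected from buyers, demand (in seller-price terms) shifts: Qd = 506 − 5(P + 5.5).
Solving gives Q = 171 with buyers paying $67 and producers receiving $61.5 (the $5.5 wedge).
Burden on buyers: $3; on producers: $2.5. (They sum to $5.5.)

Buyers bear $3 per month; producers bear $2.5 per month.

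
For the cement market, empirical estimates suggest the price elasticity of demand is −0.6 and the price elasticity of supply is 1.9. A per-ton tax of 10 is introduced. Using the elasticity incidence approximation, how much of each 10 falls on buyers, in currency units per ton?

Buyers bear ≈ 7.6 per ton.

Incidence ratio: buyers' share ≈ εs / (εs + |εd|) = 1.9 / (1.9 + 0.6) = 0.76.
So buyers bear ≈ 0.76 × 10 = 7.6; producers bear 2.4.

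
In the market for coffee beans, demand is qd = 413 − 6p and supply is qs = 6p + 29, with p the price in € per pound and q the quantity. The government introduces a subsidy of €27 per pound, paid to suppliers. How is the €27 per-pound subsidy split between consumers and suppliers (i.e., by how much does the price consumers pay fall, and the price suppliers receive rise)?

Consumers gain €13.5 per pound; suppliers gain €13.5 per pound.

Without the subsidy, 413 − 6p = 6p + 29 gives 12p = 384, so p* = €32 and q* = 221.
With a per-unit subsidy paid to suppliers, each receives p + 27 per unit sold, so supply becomes qs = 6(p + 27) + 29.
New equilibrium: consumers pay €18.5, suppliers receive €45.5, q = 302. (Wedge: pb − ps = −27.)
Gain to consumers: €13.5; to suppliers: €13.5. (They sum to €27.)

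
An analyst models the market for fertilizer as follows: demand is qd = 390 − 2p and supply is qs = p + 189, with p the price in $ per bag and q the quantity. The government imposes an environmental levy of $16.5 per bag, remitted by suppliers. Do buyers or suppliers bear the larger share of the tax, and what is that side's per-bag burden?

Before the tax: set 390 − 2p = p + 189 → p* = $67, q* = 256.
With the tax collected from suppliers, supply shifts: qs = (p − 16.5) + 189.
New equilibrium: buyers pay $72.5, suppliers receive $56, q = 245. (Wedge: pb − ps = 16.5.)
Per-bag burden: buyers $5.5, suppliers $11.
Suppliers take the larger share because supply is less price-elastic here (demand slope 2 vs supply slope 1).

Suppliers bear the larger share: $11 per bag.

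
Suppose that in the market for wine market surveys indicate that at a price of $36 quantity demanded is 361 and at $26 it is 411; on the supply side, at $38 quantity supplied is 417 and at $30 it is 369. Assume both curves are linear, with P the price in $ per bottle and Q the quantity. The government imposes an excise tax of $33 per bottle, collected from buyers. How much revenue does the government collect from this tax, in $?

Demand slope: (411 − 361)/(26 − 36) = -5, so Qd = 541 − 5P.
Supply slope: (369 − 417)/(30 − 38) = 6, so Qs = 6P + 189.
Without the tax, 541 − 5P = 6P + 189 gives 11P = 352, so P* = $32 and Q* = 381.
With the tax collected from buyers, demand (in seller-price terms) shifts: Qd = 541 − 5(P + 33).
Solving gives Q = 291 with buyers paying $50 and sellers receiving $17 (the $33 wedge).
Revenue = t · Q = 33 · 291 = $9603.

Tax revenue = $9603.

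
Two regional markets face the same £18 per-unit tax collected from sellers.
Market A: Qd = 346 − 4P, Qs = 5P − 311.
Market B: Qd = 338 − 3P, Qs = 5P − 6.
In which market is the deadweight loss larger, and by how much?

Market A: pre-tax P* = £73, Q* = 54; post-tax Q = 14; deadweight loss = £360.
Market B: pre-tax P* = £43, Q* = 209; post-tax Q = 175.25; deadweight loss = £303.75.
Difference: £360 vs £303.75 → market A is larger by £56.25.

Market A, by £56.25.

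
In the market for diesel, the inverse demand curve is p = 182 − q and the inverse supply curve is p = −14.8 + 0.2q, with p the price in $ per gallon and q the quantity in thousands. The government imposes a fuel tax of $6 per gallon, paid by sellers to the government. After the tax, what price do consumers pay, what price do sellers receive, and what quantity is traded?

Consumers pay $23; sellers receive $17; quantity = 159.

Inverting to q(p) form: qd = 182 − p; qs = 5p + 74.
Before the tax: set 182 − p = 5p + 74 → p* = $18, q* = 164.
With the tax collected from sellers, supply shifts: qs = 5(p − 6) + 74.
New equilibrium: consumers pay $23, sellers receive $17, q = 159. (Wedge: pb − ps = 6.)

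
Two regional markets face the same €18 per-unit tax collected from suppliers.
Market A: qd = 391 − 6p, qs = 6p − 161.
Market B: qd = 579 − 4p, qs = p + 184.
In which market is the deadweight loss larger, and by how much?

Market A: pre-tax p* = €46, q* = 115; post-tax q = 61; deadweight loss = €486.
Market B: pre-tax p* = €79, q* = 263; post-tax q = 248.6; deadweight loss = €129.6.
Difference: €486 vs €129.6 → market A is larger by €356.4.

Market A, by €356.4.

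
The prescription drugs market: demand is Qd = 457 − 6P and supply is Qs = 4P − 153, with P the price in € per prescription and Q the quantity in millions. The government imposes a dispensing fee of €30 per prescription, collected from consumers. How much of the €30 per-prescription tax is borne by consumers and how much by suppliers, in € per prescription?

Before the tax: set 457 − 6P = 4P − 153 → P* = €61, Q* = 91.
With the tax collected from consumers, demand (in seller-price terms) shifts: Qd = 457 − 6(P + 30).
Solving gives Q = 19 with consumers paying €73 and suppliers receiving €43 (the €30 wedge).
Burden on consumers: €12; on suppliers: €18. (They sum to €30.)

Consumers bear €12 per prescription; suppliers bear €18 per prescription.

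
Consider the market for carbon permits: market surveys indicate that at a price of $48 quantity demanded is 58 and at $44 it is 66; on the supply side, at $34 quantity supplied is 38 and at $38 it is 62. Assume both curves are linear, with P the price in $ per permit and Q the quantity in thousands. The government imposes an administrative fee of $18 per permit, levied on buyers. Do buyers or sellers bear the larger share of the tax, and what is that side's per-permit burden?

Buyers bear the larger share: $13.5 per permit.

Demand slope: (66 − 58)/(44 − 48) = -2, so Qd = 154 − 2P.
Supply slope: (62 − 38)/(38 − 34) = 6, so Qs = 6P − 166.
Without the tax, 154 − 2P = 6P − 166 gives 8P = 320, so P* = $40 and Q* = 74.
With the tax collected from buyers, demand (in seller-price terms) shifts: Qd = 154 − 2(P + 18).
Solving gives Q = 47 with buyers paying $53.5 and sellers receiving $35.5 (the $18 wedge).
Per-permit burden: buyers $13.5, sellers $4.5.
Buyers take the larger share because demand is less price-elastic here (demand slope 2 vs supply slope 6).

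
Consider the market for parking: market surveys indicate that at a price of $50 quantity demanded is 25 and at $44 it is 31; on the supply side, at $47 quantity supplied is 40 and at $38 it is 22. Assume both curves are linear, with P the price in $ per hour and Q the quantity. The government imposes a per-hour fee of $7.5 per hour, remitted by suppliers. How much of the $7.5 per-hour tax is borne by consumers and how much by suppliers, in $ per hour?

Consumers bear $5 per hour; suppliers bear $2.5 per hour.

Demand slope: (31 − 25)/(44 − 50) = -1, so Qd = 75 − P.
Supply slope: (22 − 40)/(38 − 47) = 2, so Qs = 2P − 54.
Without the tax, 75 − P = 2P − 54 gives 3P = 129, so P* = $43 and Q* = 32.
With the tax collected from suppliers, supply shifts: Qs = 2(P − 7.5) − 54.
New equilibrium: consumers pay $48, suppliers receive $40.5, Q = 27. (Wedge: Pb − Ps = 7.5.)
Burden on consumers: $5; on suppliers: $2.5. (They sum to $7.5.)
The less price-elastic side of the market bears the larger share of a per-unit tax.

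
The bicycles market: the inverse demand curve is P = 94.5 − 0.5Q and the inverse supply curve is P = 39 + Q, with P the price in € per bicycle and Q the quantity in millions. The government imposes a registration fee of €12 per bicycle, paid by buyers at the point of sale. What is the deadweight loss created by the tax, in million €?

Rewrite in direct form: Qd = 189 − 2P and Qs = P − 39.
Without the tax, 189 − 2P = P − 39 gives 3P = 228, so P* = €76 and Q* = 37.
With the tax collected from buyers, demand (in seller-price terms) shifts: Qd = 189 − 2(P + 12).
Solving gives Q = 29 with buyers paying €80 and suppliers receiving €68 (the €12 wedge).
Quantity falls by |ΔQ| = |37 − 29| = 8.
DWL = ½ · t · |ΔQ| = ½ · 12 · 8 = €48.

Deadweight loss = €48 million.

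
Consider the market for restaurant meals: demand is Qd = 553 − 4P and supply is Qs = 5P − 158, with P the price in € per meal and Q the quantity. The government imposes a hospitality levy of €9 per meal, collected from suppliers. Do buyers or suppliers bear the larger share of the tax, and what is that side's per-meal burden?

Buyers bear the larger share: €5 per meal.

Before the tax: set 553 − 4P = 5P − 158 → P* = €79, Q* = 237.
With the tax collected from suppliers, supply shifts: Qs = 5(P − 9) − 158.
Solving gives Q = 217 with buyers paying €84 and suppliers receiving €75 (the €9 wedge).
Per-meal burden: buyers €5, suppliers €4.
Buyers take the larger share because demand is less price-elastic here (demand slope 4 vs supply slope 5).
The less price-elastic side of the market bears the larger share of a per-unit tax.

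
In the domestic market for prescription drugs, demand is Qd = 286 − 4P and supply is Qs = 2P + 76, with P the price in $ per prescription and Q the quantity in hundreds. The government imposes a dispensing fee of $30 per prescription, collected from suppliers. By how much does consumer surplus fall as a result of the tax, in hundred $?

Consumer surplus falls by $1260 hundred.

Without the tax, 286 − 4P = 2P + 76 gives 6P = 210, so P* = $35 and Q* = 146.
With the tax collected from suppliers, supply shifts: Qs = 2(P − 30) + 76.
Solving gives Q = 106 with consumers paying $45 and suppliers receiving $15 (the $30 wedge).
ΔCS is the trapezoid between Q = 106 and Q = 146 of height $10: ½ · (146 + 106) · 10 = $1260.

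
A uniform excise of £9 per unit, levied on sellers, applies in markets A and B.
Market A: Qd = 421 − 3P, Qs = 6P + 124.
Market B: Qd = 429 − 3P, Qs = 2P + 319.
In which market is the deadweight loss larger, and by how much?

Market A, by £32.4.

Market A: pre-tax P* = £33, Q* = 322; post-tax Q = 304; deadweight loss = £81.
Market B: pre-tax P* = £22, Q* = 363; post-tax Q = 352.2; deadweight loss = £48.6.
Difference: £81 vs £48.6 → market A is larger by £32.4.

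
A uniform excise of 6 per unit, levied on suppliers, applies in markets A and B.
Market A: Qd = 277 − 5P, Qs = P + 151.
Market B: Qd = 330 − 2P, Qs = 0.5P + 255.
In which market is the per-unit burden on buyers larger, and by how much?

Market A: pre-tax P* = 21, Q* = 172; post-tax Q = 167; per-unit burden on buyers = 1.
Market B: pre-tax P* = 30, Q* = 270; post-tax Q = 267.6; per-unit burden on buyers = 1.2.
Difference: 1 vs 1.2 → market B is larger by 0.2.

Market B, by 0.2.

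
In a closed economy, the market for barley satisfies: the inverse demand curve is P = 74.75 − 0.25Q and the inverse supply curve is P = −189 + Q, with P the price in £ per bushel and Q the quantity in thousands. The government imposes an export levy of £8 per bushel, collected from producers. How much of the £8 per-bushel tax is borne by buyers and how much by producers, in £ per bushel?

Buyers bear £1.6 per bushel; producers bear £6.4 per bushel.

Rewrite in direct form: Qd = 299 − 4P and Qs = P + 189.
Without the tax, 299 − 4P = P + 189 gives 5P = 110, so P* = £22 and Q* = 211.
With the tax collected from producers, supply shifts: Qs = (P − 8) + 189.
Solving gives Q = 204.6 with buyers paying £23.6 and producers receiving £15.6 (the £8 wedge).
Burden on buyers: £1.6; on producers: £6.4. (They sum to £8.)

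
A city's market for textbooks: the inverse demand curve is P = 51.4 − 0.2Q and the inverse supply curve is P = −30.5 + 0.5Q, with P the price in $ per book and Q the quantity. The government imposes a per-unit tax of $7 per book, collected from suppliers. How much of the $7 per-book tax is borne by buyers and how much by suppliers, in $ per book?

Buyers bear $2 per book; suppliers bear $5 per book.

Rewrite in direct form: Qd = 257 − 5P and Qs = 2P + 61.
Before the tax: set 257 − 5P = 2P + 61 → P* = $28, Q* = 117.
With the tax collected from suppliers, supply shifts: Qs = 2(P − 7) + 61.
New equilibrium: buyers pay $30, suppliers receive $23, Q = 107. (Wedge: Pb − Ps = 7.)
Burden on buyers: $2; on suppliers: $5. (They sum to $7.)
The less price-elastic side of the market bears the larger share of a per-unit tax.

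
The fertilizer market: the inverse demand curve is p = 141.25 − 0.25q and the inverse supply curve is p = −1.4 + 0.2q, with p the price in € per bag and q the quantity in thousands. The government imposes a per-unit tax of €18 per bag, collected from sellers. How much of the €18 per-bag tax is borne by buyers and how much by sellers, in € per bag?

Buyers bear €10 per bag; sellers bear €8 per bag.

Inverting to q(p) form: qd = 565 − 4p; qs = 5p + 7.
Before the tax: set 565 − 4p = 5p + 7 → p* = €62, q* = 317.
With the tax collected from sellers, supply shifts: qs = 5(p − 18) + 7.
New equilibrium: buyers pay €72, sellers receive €54, q = 277. (Wedge: pb − ps = 18.)
Burden on buyers: €10; on sellers: €8. (They sum to €18.)
The less price-elastic side of the market bears the larger share of a per-unit tax.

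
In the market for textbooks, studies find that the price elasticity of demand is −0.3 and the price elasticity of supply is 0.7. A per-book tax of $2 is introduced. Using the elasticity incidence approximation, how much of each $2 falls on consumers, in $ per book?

Consumers bear ≈ $1.4 per book.

Incidence ratio: consumers' share ≈ εs / (εs + |εd|) = 0.7 / (0.7 + 0.3) = 0.7.
So consumers bear ≈ 0.7 × $2 = $1.4; suppliers bear $0.6.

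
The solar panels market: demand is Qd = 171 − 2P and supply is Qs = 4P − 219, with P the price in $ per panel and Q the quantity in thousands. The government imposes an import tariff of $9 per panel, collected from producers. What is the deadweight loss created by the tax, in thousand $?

Deadweight loss = $54 thousand.

Without the tax, 171 − 2P = 4P − 219 gives 6P = 390, so P* = $65 and Q* = 41.
With the tax collected from producers, supply shifts: Qs = 4(P − 9) − 219.
New equilibrium: consumers pay $71, producers receive $62, Q = 29. (Wedge: Pb − Ps = 9.)
Quantity falls by |ΔQ| = |41 − 29| = 12.
DWL = ½ · t · |ΔQ| = ½ · 9 · 12 = $54.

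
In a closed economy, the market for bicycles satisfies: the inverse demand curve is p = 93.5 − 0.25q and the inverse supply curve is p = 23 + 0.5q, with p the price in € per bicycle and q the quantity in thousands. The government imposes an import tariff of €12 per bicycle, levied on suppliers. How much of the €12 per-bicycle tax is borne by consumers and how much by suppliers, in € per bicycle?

Inverting to q(p) form: qd = 374 − 4p; qs = 2p − 46.
Without the tax, 374 − 4p = 2p − 46 gives 6p = 420, so p* = €70 and q* = 94.
With the tax collected from suppliers, supply shifts: qs = 2(p − 12) − 46.
Solving gives q = 78 with consumers paying €74 and suppliers receiving €62 (the €12 wedge).
Burden on consumers: €4; on suppliers: €8. (They sum to €12.)

Consumers bear €4 per bicycle; suppliers bear €8 per bicycle.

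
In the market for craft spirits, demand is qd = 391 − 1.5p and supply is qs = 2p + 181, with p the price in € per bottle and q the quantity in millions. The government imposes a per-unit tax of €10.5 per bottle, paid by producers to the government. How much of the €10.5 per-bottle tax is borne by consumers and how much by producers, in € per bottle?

Consumers bear €6 per bottle; producers bear €4.5 per bottle.

Without the tax, 391 − 1.5p = 2p + 181 gives 3.5p = 210, so p* = €60 and q* = 301.
With the tax collected from producers, supply shifts: qs = 2(p − 10.5) + 181.
New equilibrium: consumers pay €66, producers receive €55.5, q = 292. (Wedge: pb − ps = 10.5.)
Burden on consumers: €6; on producers: €4.5. (They sum to €10.5.)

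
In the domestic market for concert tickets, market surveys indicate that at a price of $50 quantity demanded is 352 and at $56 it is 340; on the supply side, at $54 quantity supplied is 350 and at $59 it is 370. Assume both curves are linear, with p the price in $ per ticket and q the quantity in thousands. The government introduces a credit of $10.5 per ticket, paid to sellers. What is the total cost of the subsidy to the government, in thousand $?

Demand slope: (340 − 352)/(56 − 50) = -2, so qd = 452 − 2p.
Supply slope: (370 − 350)/(59 − 54) = 4, so qs = 4p + 134.
Before the subsidy: set 452 − 2p = 4p + 134 → p* = $53, q* = 346.
With a per-unit subsidy paid to sellers, each receives p + 10.5 per unit sold, so supply becomes qs = 4(p + 10.5) + 134.
New equilibrium: buyers pay $46, sellers receive $56.5, q = 360. (Wedge: pb − ps = −10.5.)
Outlay = t · Q = 10.5 · 360 = $3780.

Government outlay = $3780 thousand.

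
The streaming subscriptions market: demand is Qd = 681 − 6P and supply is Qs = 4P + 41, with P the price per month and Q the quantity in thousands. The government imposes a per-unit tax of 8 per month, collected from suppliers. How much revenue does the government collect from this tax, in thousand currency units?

Without the tax, 681 − 6P = 4P + 41 gives 10P = 640, so P* = 64 and Q* = 297.
With the tax collected from suppliers, supply shifts: Qs = 4(P − 8) + 41.
New equilibrium: buyers pay 67.2, suppliers receive 59.2, Q = 277.8. (Wedge: Pb − Ps = 8.)
Revenue = t · Q = 8 · 277.8 = 2222.4.

Tax revenue = 2222.4 thousand.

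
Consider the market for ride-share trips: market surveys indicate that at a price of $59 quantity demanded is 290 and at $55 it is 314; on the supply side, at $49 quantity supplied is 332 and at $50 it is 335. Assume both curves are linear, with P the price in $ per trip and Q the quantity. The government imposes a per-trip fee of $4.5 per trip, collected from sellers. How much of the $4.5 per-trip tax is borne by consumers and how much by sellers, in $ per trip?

Consumers bear $1.5 per trip; sellers bear $3 per trip.

Demand slope: (314 − 290)/(55 − 59) = -6, so Qd = 644 − 6P.
Supply slope: (335 − 332)/(50 − 49) = 3, so Qs = 3P + 185.
Without the tax, 644 − 6P = 3P + 185 gives 9P = 459, so P* = $51 and Q* = 338.
With the tax collected from sellers, supply shifts: Qs = 3(P − 4.5) + 185.
New equilibrium: consumers pay $52.5, sellers receive $48, Q = 329. (Wedge: Pb − Ps = 4.5.)
Burden on consumers: $1.5; on sellers: $3. (They sum to $4.5.)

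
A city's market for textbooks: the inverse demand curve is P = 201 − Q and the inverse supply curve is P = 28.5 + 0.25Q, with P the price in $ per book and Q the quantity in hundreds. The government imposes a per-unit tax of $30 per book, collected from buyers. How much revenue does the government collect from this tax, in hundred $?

Tax revenue = $3420 hundred.

Inverting to Q(P) form: Qd = 201 − P; Qs = 4P − 114.
Without the tax, 201 − P = 4P − 114 gives 5P = 315, so P* = $63 and Q* = 138.
With the tax collected from buyers, demand (in seller-price terms) shifts: Qd = 201 − (P + 30).
New equilibrium: buyers pay $87, suppliers receive $57, Q = 114. (Wedge: Pb − Ps = 30.)
Revenue = t · Q = 30 · 114 = $3420.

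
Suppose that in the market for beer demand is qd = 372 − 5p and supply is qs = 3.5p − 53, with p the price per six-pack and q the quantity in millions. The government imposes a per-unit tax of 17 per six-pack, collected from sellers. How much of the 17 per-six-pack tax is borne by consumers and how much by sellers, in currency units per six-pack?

Before the tax: set 372 − 5p = 3.5p − 53 → p* = 50, q* = 122.
With the tax collected from sellers, supply shifts: qs = 3.5(p − 17) − 53.
New equilibrium: consumers pay 57, sellers receive 40, q = 87. (Wedge: pb − ps = 17.)
Burden on consumers: 7; on sellers: 10. (They sum to 17.)

Consumers bear 7 per six-pack; sellers bear 10 per six-pack.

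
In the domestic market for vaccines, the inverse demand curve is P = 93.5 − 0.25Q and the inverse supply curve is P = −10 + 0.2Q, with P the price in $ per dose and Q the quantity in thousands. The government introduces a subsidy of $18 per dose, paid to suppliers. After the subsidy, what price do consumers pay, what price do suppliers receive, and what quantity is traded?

Consumers pay $26; suppliers receive $44; quantity = 270.

Rewrite in direct form: Qd = 374 − 4P and Qs = 5P + 50.
Before the subsidy: set 374 − 4P = 5P + 50 → P* = $36, Q* = 230.
With a per-unit subsidy paid to suppliers, each receives P + 18 per unit sold, so supply becomes Qs = 5(P + 18) + 50.
Solving gives Q = 270 with consumers paying $26 and suppliers receiving $44 (the $18 wedge).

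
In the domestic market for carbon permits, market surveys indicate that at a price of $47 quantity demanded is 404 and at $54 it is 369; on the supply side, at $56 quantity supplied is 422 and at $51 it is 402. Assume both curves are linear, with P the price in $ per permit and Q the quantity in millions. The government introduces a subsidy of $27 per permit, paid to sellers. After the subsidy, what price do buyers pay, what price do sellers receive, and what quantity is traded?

Buyers pay $37; sellers receive $64; quantity = 454.

Demand slope: (369 − 404)/(54 − 47) = -5, so Qd = 639 − 5P.
Supply slope: (402 − 422)/(51 − 56) = 4, so Qs = 4P + 198.
Without the subsidy, 639 − 5P = 4P + 198 gives 9P = 441, so P* = $49 and Q* = 394.
With a per-unit subsidy paid to sellers, each receives P + 27 per unit sold, so supply becomes Qs = 4(P + 27) + 198.
Solving gives Q = 454 with buyers paying $37 and sellers receiving $64 (the $27 wedge).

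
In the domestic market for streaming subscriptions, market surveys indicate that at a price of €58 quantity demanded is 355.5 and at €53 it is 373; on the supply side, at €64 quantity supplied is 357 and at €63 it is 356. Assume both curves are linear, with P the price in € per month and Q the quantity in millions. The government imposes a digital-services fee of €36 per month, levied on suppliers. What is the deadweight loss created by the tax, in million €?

Deadweight loss = €504 million.

Demand slope: (373 − 355.5)/(53 − 58) = -3.5, so Qd = 558.5 − 3.5P.
Supply slope: (356 − 357)/(63 − 64) = 1, so Qs = P + 293.
Without the tax, 558.5 − 3.5P = P + 293 gives 4.5P = 265.5, so P* = €59 and Q* = 352.
With the tax collected from suppliers, supply shifts: Qs = (P − 36) + 293.
Solving gives Q = 324 with buyers paying €67 and suppliers receiving €31 (the €36 wedge).
Quantity falls by |ΔQ| = |352 − 324| = 28.
DWL = ½ · t · |ΔQ| = ½ · 36 · 28 = €504.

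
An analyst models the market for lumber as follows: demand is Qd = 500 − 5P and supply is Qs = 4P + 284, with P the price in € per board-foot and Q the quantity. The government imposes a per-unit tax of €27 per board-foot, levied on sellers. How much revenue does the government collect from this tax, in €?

Before the tax: set 500 − 5P = 4P + 284 → P* = €24, Q* = 380.
With the tax collected from sellers, supply shifts: Qs = 4(P − 27) + 284.
New equilibrium: buyers pay €36, sellers receive €9, Q = 320. (Wedge: Pb − Ps = 27.)
Revenue = t · Q = 27 · 320 = €8640.

Tax revenue = €8640.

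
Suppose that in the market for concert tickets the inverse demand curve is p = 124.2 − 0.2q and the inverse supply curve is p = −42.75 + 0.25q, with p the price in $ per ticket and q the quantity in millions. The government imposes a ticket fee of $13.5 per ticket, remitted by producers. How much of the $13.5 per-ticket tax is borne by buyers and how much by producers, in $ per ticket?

Buyers bear $6 per ticket; producers bear $7.5 per ticket.

Rewrite in direct form: qd = 621 − 5p and qs = 4p + 171.
Without the tax, 621 − 5p = 4p + 171 gives 9p = 450, so p* = $50 and q* = 371.
With the tax collected from producers, supply shifts: qs = 4(p − 13.5) + 171.
Solving gives q = 341 with buyers paying $56 and producers receiving $42.5 (the $13.5 wedge).
Burden on buyers: $6; on producers: $7.5. (They sum to $13.5.)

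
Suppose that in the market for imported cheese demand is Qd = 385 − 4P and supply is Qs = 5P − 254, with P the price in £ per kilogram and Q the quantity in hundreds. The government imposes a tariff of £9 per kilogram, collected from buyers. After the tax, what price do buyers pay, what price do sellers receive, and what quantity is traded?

Buyers pay £76; sellers receive £67; quantity = 81.

Before the tax: set 385 − 4P = 5P − 254 → P* = £71, Q* = 101.
With the tax collected from buyers, demand (in seller-price terms) shifts: Qd = 385 − 4(P + 9).
Solving gives Q = 81 with buyers paying £76 and sellers receiving £67 (the £9 wedge).
The less price-elastic side of the market bears the larger share of a per-unit tax.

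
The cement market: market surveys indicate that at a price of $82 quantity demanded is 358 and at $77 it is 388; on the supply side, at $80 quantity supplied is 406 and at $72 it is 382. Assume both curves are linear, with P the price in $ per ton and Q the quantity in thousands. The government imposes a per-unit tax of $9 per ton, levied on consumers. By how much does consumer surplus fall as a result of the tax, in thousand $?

Consumer surplus falls by $1155 thousand.

Demand slope: (388 − 358)/(77 − 82) = -6, so Qd = 850 − 6P.
Supply slope: (382 − 406)/(72 − 80) = 3, so Qs = 3P + 166.
Without the tax, 850 − 6P = 3P + 166 gives 9P = 684, so P* = $76 and Q* = 394.
With the tax collected from consumers, demand (in seller-price terms) shifts: Qd = 850 − 6(P + 9).
New equilibrium: consumers pay $79, sellers receive $70, Q = 376. (Wedge: Pb − Ps = 9.)
ΔCS is the trapezoid between Q = 376 and Q = 394 of height $3: ½ · (394 + 376) · 3 = $1155.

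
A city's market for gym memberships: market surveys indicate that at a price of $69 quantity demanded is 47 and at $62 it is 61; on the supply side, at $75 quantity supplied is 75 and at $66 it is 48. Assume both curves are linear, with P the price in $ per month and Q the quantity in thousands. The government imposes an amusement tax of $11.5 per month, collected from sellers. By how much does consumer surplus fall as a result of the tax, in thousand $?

Consumer surplus falls by $304.29 thousand.

Demand slope: (61 − 47)/(62 − 69) = -2, so Qd = 185 − 2P.
Supply slope: (48 − 75)/(66 − 75) = 3, so Qs = 3P − 150.
Before the tax: set 185 − 2P = 3P − 150 → P* = $67, Q* = 51.
With the tax collected from sellers, supply shifts: Qs = 3(P − 11.5) − 150.
Solving gives Q = 37.2 with buyers paying $73.9 and sellers receiving $62.4 (the $11.5 wedge).
ΔCS is the trapezoid between Q = 37.2 and Q = 51 of height $6.9: ½ · (51 + 37.2) · 6.9 = $304.29.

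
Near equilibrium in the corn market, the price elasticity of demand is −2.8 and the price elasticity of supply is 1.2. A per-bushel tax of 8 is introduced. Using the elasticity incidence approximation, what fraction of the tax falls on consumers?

Incidence ratio: consumers' share ≈ εs / (εs + |εd|) = 1.2 / (1.2 + 2.8) = 0.3.
Supply is the less elastic side, so consumers bear the smaller share.

Consumers' share ≈ 0.3.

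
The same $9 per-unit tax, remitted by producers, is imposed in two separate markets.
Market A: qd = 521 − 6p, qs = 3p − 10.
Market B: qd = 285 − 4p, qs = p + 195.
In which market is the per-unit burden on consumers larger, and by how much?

Market A: pre-tax p* = $59, q* = 167; post-tax q = 149; per-unit burden on consumers = $3.
Market B: pre-tax p* = $18, q* = 213; post-tax q = 205.8; per-unit burden on consumers = $1.8.
Difference: $3 vs $1.8 → market A is larger by $1.2.

Market A, by $1.2.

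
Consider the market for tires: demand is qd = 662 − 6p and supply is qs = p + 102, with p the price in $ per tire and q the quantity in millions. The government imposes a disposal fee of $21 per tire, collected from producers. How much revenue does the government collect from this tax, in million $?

Without the tax, 662 − 6p = p + 102 gives 7p = 560, so p* = $80 and q* = 182.
With the tax collected from producers, supply shifts: qs = (p − 21) + 102.
New equilibrium: consumers pay $83, producers receive $62, q = 164. (Wedge: pb − ps = 21.)
Revenue = t · Q = 21 · 164 = $3444.

Tax revenue = $3444 million.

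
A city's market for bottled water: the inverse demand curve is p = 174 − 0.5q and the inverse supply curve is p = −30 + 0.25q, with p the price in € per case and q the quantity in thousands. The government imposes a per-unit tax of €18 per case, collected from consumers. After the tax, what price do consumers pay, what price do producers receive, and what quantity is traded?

Consumers pay €50; producers receive €32; quantity = 248.

Inverting to q(p) form: qd = 348 − 2p; qs = 4p + 120.
Before the tax: set 348 − 2p = 4p + 120 → p* = €38, q* = 272.
With the tax collected from consumers, demand (in seller-price terms) shifts: qd = 348 − 2(p + 18).
New equilibrium: consumers pay €50, producers receive €32, q = 248. (Wedge: pb − ps = 18.)
The less price-elastic side of the market bears the larger share of a per-unit tax.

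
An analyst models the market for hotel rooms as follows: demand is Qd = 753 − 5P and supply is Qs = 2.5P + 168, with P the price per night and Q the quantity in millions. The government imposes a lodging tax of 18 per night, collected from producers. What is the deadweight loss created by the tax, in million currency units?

Without the tax, 753 − 5P = 2.5P + 168 gives 7.5P = 585, so P* = 78 and Q* = 363.
With the tax collected from producers, supply shifts: Qs = 2.5(P − 18) + 168.
New equilibrium: buyers pay 84, producers receive 66, Q = 333. (Wedge: Pb − Ps = 18.)
Quantity falls by |ΔQ| = |363 − 333| = 30.
DWL = ½ · t · |ΔQ| = ½ · 18 · 30 = 270.

Deadweight loss = 270 million.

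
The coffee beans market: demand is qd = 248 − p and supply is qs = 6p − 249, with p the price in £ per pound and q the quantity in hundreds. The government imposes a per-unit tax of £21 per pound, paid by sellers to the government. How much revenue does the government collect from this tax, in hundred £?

Without the tax, 248 − p = 6p − 249 gives 7p = 497, so p* = £71 and q* = 177.
With the tax collected from sellers, supply shifts: qs = 6(p − 21) − 249.
New equilibrium: buyers pay £89, sellers receive £68, q = 159. (Wedge: pb − ps = 21.)
Revenue = t · Q = 21 · 159 = £3339.

Tax revenue = £3339 hundred.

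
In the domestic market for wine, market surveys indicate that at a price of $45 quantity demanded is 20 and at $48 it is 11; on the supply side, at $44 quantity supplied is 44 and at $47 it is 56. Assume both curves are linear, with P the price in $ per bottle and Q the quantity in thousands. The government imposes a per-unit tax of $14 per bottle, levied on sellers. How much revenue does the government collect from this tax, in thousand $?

Demand slope: (11 − 20)/(48 − 45) = -3, so Qd = 155 − 3P.
Supply slope: (56 − 44)/(47 − 44) = 4, so Qs = 4P − 132.
Before the tax: set 155 − 3P = 4P − 132 → P* = $41, Q* = 32.
With the tax collected from sellers, supply shifts: Qs = 4(P − 14) − 132.
New equilibrium: buyers pay $49, sellers receive $35, Q = 8. (Wedge: Pb − Ps = 14.)
Revenue = t · Q = 14 · 8 = $112.

Tax revenue = $112 thousand.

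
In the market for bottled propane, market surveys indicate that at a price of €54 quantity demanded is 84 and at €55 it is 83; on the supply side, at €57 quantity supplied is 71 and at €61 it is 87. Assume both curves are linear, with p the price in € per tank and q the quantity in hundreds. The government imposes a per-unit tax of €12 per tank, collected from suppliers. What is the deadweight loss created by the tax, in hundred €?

Demand slope: (83 − 84)/(55 − 54) = -1, so qd = 138 − p.
Supply slope: (87 − 71)/(61 − 57) = 4, so qs = 4p − 157.
Without the tax, 138 − p = 4p − 157 gives 5p = 295, so p* = €59 and q* = 79.
With the tax collected from suppliers, supply shifts: qs = 4(p − 12) − 157.
Solving gives q = 69.4 with buyers paying €68.6 and suppliers receiving €56.6 (the €12 wedge).
Quantity falls by |ΔQ| = |79 − 69.4| = 9.6.
DWL = ½ · t · |ΔQ| = ½ · 12 · 9.6 = €57.6.

Deadweight loss = €57.6 hundred.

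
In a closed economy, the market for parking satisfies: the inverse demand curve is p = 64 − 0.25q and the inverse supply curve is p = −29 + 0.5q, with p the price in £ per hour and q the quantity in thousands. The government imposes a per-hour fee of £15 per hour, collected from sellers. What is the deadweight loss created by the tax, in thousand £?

Inverting to q(p) form: qd = 256 − 4p; qs = 2p + 58.
Without the tax, 256 − 4p = 2p + 58 gives 6p = 198, so p* = £33 and q* = 124.
With the tax collected from sellers, supply shifts: qs = 2(p − 15) + 58.
New equilibrium: buyers pay £38, sellers receive £23, q = 104. (Wedge: pb − ps = 15.)
Quantity falls by |ΔQ| = |124 − 104| = 20.
DWL = ½ · t · |ΔQ| = ½ · 15 · 20 = £150.

Deadweight loss = £150 thousand.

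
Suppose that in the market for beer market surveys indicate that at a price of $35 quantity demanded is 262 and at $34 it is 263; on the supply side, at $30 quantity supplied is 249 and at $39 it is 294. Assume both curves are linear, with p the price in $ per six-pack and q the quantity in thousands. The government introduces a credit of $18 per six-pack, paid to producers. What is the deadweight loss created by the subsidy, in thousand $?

Deadweight loss = $135 thousand.

Demand slope: (263 − 262)/(34 − 35) = -1, so qd = 297 − p.
Supply slope: (294 − 249)/(39 − 30) = 5, so qs = 5p + 99.
Before the subsidy: set 297 − p = 5p + 99 → p* = $33, q* = 264.
With a per-unit subsidy paid to producers, each receives p + 18 per unit sold, so supply becomes qs = 5(p + 18) + 99.
Solving gives q = 279 with consumers paying $18 and producers receiving $36 (the $18 wedge).
Quantity rises by |ΔQ| = |264 − 279| = 15.
DWL = ½ · t · |ΔQ| = ½ · 18 · 15 = $135.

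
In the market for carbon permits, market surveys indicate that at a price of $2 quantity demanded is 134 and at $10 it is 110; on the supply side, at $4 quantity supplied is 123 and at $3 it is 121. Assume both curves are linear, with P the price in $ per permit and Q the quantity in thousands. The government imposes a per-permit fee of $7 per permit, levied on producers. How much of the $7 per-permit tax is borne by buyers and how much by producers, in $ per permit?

Buyers bear $2.8 per permit; producers bear $4.2 per permit.

Demand slope: (110 − 134)/(10 − 2) = -3, so Qd = 140 − 3P.
Supply slope: (121 − 123)/(3 − 4) = 2, so Qs = 2P + 115.
Before the tax: set 140 − 3P = 2P + 115 → P* = $5, Q* = 125.
With the tax collected from producers, supply shifts: Qs = 2(P − 7) + 115.
Solving gives Q = 116.6 with buyers paying $7.8 and producers receiving $0.8 (the $7 wedge).
Burden on buyers: $2.8; on producers: $4.2. (They sum to $7.)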